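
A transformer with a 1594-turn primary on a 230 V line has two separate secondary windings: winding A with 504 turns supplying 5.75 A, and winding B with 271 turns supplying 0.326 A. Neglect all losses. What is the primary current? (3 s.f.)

I_p ≈ 1.87 A

V_A = 230 × 504/1594 = 72.723 V; V_B = 230 × 271/1594 = 39.103 V.
P_out = V_A I_A + V_B I_B = 72.723×5.75 + 39.103×0.326 = 418.16 + 12.748 = 430.90 W.
Ideal ⇒ P_in = P_out, so I_p = P_out/V_p = 430.90/230 = 1.87 A.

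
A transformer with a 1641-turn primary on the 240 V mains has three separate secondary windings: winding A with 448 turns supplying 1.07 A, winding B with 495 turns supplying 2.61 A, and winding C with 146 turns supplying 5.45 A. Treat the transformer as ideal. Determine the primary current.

V_A = 240 × 448/1641 = 65.521 V; V_B = 240 × 495/1641 = 72.395 V; V_C = 240 × 146/1641 = 21.353 V.
P_out = V_A I_A + V_B I_B + V_C I_C = 65.521×1.07 + 72.395×2.61 + 21.353×5.45 = 70.107 + 188.95 + 116.37 = 375.43 W.
Ideal ⇒ P_in = P_out, so I_p = P_out/V_p = 375.43/240 = 1.56 A.

I_p ≈ 1.56 A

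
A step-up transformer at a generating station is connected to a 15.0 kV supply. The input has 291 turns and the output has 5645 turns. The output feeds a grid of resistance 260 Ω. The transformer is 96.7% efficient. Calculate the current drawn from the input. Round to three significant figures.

V_out = 15000 × 5645/291 = 290980 V.
I_out = V_out/R = 290980/260 = 1119.2 A.
P_out = V_out I_out = 290980 × 1119.2 = 3.2565×10^8 W.
P_in = P_out/η = 3.2565×10^8/0.967 = 3.3676×10^8 W.
I_in = P_in/V_in = 3.3676×10^8/15000 = 22500 A.

I_in ≈ 22500 A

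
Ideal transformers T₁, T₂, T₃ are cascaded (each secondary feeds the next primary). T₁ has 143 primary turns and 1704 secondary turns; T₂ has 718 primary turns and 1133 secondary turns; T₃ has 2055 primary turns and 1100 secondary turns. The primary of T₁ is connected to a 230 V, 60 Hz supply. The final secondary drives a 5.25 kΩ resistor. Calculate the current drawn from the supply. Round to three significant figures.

After T₁: V = 230.00 × 1704/143 = 2740.7 V.
After T₂: V = 2740.7 × 1133/718 = 4324.8 V.
After T₃: V = 4324.8 × 1100/2055 = 2315.0 V.
I_load = 2315.0/5250 = 0.44095 A, so P_out = 2315.0 × 0.44095 = 1020.8 W.
All ideal ⇒ P_in = P_out, so I_supply = 1020.8/230 = 4.44 A.

I_supply ≈ 4.44 A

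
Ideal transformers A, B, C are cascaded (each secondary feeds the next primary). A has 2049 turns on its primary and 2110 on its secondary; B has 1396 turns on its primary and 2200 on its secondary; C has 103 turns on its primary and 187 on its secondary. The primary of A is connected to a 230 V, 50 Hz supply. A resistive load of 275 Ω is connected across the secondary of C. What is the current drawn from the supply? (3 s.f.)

After A: V = 230.00 × 2110/2049 = 236.85 V.
After B: V = 236.85 × 2200/1396 = 373.25 V.
After C: V = 373.25 × 187/103 = 677.66 V.
I_load = 677.66/275 = 2.4642 A, so P_out = 677.66 × 2.4642 = 1669.9 W.
All ideal ⇒ P_in = P_out, so I_supply = 1669.9/230 = 7.26 A.

I_supply ≈ 7.26 A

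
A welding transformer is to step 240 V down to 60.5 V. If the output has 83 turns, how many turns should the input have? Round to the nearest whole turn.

N_in/N_out = V_in/V_out, so N_in = 83 × 240/60.5 = 329.3 ≈ 329 turns.

N_in = 329 turns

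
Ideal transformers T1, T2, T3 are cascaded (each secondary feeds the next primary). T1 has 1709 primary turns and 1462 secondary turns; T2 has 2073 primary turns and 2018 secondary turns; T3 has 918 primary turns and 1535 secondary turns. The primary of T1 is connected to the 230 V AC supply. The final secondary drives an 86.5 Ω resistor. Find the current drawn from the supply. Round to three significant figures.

I_supply ≈ 5.16 A

Secondary of T1: V = 230.00 × 1462/1709 = 196.76 V.
Secondary of T2: V = 196.76 × 2018/2073 = 191.54 V.
Secondary of T3: V = 191.54 × 1535/918 = 320.27 V.
I_load = 320.27/86.5 = 3.7026 A, so P_out = 320.27 × 3.7026 = 1185.8 W.
All ideal ⇒ P_in = P_out, so I_supply = 1185.8/230 = 5.16 A.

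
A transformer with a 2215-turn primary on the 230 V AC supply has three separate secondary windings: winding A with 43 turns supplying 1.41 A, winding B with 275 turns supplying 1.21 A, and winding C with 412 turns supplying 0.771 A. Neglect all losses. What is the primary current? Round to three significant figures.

V_A = 230 × 43/2215 = 4.4650 V; V_B = 230 × 275/2215 = 28.555 V; V_C = 230 × 412/2215 = 42.781 V.
P_out = V_A I_A + V_B I_B + V_C I_C = 4.4650×1.41 + 28.555×1.21 + 42.781×0.771 = 6.2957 + 34.552 + 32.984 = 73.832 W.
Ideal ⇒ P_in = P_out, so I_p = P_out/V_p = 73.832/230 = 0.321 A.

I_p ≈ 0.321 A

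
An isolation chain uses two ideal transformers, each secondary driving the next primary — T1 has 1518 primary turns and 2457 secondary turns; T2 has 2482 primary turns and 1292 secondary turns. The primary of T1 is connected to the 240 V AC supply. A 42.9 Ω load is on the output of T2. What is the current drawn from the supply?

Secondary of T1: V = 240.00 × 2457/1518 = 388.46 V.
Secondary of T2: V = 388.46 × 1292/2482 = 202.21 V.
I_load = 202.21/42.9 = 4.7135 A, so P_out = 202.21 × 4.7135 = 953.13 W.
All ideal ⇒ P_in = P_out, so I_supply = 953.13/240 = 3.97 A.

I_supply ≈ 3.97 A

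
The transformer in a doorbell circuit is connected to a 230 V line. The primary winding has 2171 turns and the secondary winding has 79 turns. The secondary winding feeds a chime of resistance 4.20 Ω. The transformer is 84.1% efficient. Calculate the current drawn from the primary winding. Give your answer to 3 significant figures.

V_s = 230 × 79/2171 = 8.3694 V.
I_s = V_s/R = 8.3694/4.20 = 1.9927 A.
P_out = V_s I_s = 8.3694 × 1.9927 = 16.678 W.
P_in = P_out/η = 16.678/0.841 = 19.831 W.
I_p = P_in/V_p = 19.831/230 = 0.0862 A.

I_p ≈ 0.0862 A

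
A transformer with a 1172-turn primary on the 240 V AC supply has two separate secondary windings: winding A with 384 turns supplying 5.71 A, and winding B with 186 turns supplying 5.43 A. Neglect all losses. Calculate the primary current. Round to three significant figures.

V_A = 240 × 384/1172 = 78.635 V; V_B = 240 × 186/1172 = 38.089 V.
P_out = V_A I_A + V_B I_B = 78.635×5.71 + 38.089×5.43 = 449.00 + 206.82 = 655.83 W.
Ideal ⇒ P_in = P_out, so I_p = P_out/V_p = 655.83/240 = 2.73 A.

I_p ≈ 2.73 A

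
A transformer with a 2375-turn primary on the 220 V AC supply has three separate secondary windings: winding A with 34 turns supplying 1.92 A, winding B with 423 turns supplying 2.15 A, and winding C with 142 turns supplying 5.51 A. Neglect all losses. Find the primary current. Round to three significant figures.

I_p ≈ 0.740 A

V_A = 220 × 34/2375 = 3.1495 V; V_B = 220 × 423/2375 = 39.183 V; V_C = 220 × 142/2375 = 13.154 V.
P_out = V_A I_A + V_B I_B + V_C I_C = 3.1495×1.92 + 39.183×2.15 + 13.154×5.51 = 6.0470 + 84.244 + 72.477 = 162.77 W.
Ideal ⇒ P_in = P_out, so I_p = P_out/V_p = 162.77/220 = 0.740 A.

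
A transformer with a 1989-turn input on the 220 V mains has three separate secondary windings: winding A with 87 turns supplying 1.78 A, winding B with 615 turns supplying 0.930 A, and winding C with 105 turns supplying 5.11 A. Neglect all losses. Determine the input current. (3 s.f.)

V_A = 220 × 87/1989 = 9.6229 V; V_B = 220 × 615/1989 = 68.024 V; V_C = 220 × 105/1989 = 11.614 V.
P_out = V_A I_A + V_B I_B + V_C I_C = 9.6229×1.78 + 68.024×0.930 + 11.614×5.11 = 17.129 + 63.262 + 59.347 = 139.74 W.
Ideal ⇒ P_in = P_out, so I_in = P_out/V_in = 139.74/220 = 0.635 A.

I_in ≈ 0.635 A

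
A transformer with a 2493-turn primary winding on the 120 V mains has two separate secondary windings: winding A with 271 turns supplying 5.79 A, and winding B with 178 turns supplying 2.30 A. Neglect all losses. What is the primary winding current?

V_A = 120 × 271/2493 = 13.045 V; V_B = 120 × 178/2493 = 8.5680 V.
P_out = V_A I_A + V_B I_B = 13.045×5.79 + 8.5680×2.30 = 75.528 + 19.706 = 95.234 W.
Ideal ⇒ P_in = P_out, so I_p = P_out/V_p = 95.234/120 = 0.794 A.

I_p ≈ 0.794 A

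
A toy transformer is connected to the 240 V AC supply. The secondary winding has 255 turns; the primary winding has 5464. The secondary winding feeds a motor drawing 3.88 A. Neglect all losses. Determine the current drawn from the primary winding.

For an ideal transformer I_p N_p = I_s N_s, so I_p = 3.88 × 255/5464 = 0.181 A.

I_p ≈ 0.181 A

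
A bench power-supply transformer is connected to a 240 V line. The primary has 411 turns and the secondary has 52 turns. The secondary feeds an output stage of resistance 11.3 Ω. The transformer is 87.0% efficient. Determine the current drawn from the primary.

I_p ≈ 0.391 A

V_s = 240 × 52/411 = 30.365 V.
I_s = V_s/R = 30.365/11.3 = 2.6872 A.
P_out = V_s I_s = 30.365 × 2.6872 = 81.596 W.
P_in = P_out/η = 81.596/0.870 = 93.788 W.
I_p = P_in/V_p = 93.788/240 = 0.391 A.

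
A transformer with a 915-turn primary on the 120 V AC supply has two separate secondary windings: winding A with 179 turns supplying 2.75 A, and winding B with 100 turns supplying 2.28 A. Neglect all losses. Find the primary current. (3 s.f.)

I_p ≈ 0.787 A

V_A = 120 × 179/915 = 23.475 V; V_B = 120 × 100/915 = 13.115 V.
P_out = V_A I_A + V_B I_B = 23.475×2.75 + 13.115×2.28 = 64.557 + 29.902 = 94.459 W.
Ideal ⇒ P_in = P_out, so I_p = P_out/V_p = 94.459/120 = 0.787 A.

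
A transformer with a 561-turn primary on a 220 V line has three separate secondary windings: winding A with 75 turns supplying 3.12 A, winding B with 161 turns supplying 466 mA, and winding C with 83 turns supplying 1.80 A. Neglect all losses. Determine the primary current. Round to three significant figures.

V_A = 220 × 75/561 = 29.412 V; V_B = 220 × 161/561 = 63.137 V; V_C = 220 × 83/561 = 32.549 V.
P_out = V_A I_A + V_B I_B + V_C I_C = 29.412×3.12 + 63.137×0.466 + 32.549×1.80 = 91.765 + 29.422 + 58.588 = 179.77 W.
Ideal ⇒ P_in = P_out, so I_p = P_out/V_p = 179.77/220 = 0.817 A.

I_p ≈ 0.817 A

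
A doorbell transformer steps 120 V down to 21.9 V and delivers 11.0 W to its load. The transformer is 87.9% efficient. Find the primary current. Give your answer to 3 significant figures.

P_in = P_out/η = 11.0/0.879 = 12.514 W.
I_p = P_in/V_p = 12.514/120 = 0.104 A.

I_p ≈ 0.104 A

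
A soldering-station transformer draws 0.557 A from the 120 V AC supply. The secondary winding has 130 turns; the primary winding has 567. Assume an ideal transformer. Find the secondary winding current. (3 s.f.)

I_s/I_p = N_p/N_s, so I_s = 0.557 × 567/130 = 2.43 A.

I_s ≈ 2.43 A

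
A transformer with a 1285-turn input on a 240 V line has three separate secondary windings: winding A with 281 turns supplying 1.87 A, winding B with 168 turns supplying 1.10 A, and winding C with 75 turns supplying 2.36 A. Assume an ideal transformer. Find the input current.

V_A = 240 × 281/1285 = 52.482 V; V_B = 240 × 168/1285 = 31.377 V; V_C = 240 × 75/1285 = 14.008 V.
P_out = V_A I_A + V_B I_B + V_C I_C = 52.482×1.87 + 31.377×1.10 + 14.008×2.36 = 98.142 + 34.515 + 33.058 = 165.72 W.
Ideal ⇒ P_in = P_out, so I_in = P_out/V_in = 165.72/240 = 0.690 A.

I_in ≈ 0.690 A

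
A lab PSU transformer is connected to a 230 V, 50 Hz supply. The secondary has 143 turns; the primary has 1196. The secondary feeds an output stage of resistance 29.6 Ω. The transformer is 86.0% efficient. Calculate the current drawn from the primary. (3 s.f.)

I_p ≈ 0.129 A

V_s = 230 × 143/1196 = 27.500 V.
I_s = V_s/R = 27.500/29.6 = 0.92905 A.
P_out = V_s I_s = 27.500 × 0.92905 = 25.549 W.
P_in = P_out/η = 25.549/0.860 = 29.708 W.
I_p = P_in/V_p = 29.708/230 = 0.129 A.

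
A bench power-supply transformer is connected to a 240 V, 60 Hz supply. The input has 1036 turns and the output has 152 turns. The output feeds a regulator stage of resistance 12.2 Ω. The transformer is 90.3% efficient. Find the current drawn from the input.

I_in ≈ 0.469 A

V_out = 240 × 152/1036 = 35.212 V.
I_out = V_out/R = 35.212/12.2 = 2.8863 A.
P_out = V_out I_out = 35.212 × 2.8863 = 101.63 W.
P_in = P_out/η = 101.63/0.903 = 112.55 W.
I_in = P_in/V_in = 112.55/240 = 0.469 A.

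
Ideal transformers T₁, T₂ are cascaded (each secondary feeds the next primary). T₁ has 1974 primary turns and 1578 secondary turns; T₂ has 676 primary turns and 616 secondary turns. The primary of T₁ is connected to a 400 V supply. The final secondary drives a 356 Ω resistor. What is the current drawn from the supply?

I_supply ≈ 0.596 A

After T₁: V = 400.00 × 1578/1974 = 319.76 V.
After T₂: V = 319.76 × 616/676 = 291.38 V.
I_load = 291.38/356 = 0.81847 A, so P_out = 291.38 × 0.81847 = 238.48 W.
All ideal ⇒ P_in = P_out, so I_supply = 238.48/400 = 0.596 A.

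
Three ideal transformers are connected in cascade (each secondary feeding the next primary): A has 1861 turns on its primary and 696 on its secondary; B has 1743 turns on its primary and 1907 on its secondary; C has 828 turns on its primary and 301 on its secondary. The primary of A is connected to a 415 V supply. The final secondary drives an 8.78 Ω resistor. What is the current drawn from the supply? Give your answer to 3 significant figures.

I_supply ≈ 1.05 A

After A: V = 415.00 × 696/1861 = 155.21 V.
After B: V = 155.21 × 1907/1743 = 169.81 V.
After C: V = 169.81 × 301/828 = 61.731 V.
I_load = 61.731/8.78 = 7.0308 A, so P_out = 61.731 × 7.0308 = 434.02 W.
All ideal ⇒ P_in = P_out, so I_supply = 434.02/415 = 1.05 A.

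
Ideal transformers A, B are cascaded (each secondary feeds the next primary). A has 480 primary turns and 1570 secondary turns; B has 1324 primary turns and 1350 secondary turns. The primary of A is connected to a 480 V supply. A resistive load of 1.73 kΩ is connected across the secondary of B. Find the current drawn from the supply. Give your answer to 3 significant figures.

I_supply ≈ 3.09 A

Secondary of A: V = 480.00 × 1570/480 = 1570.0 V.
Secondary of B: V = 1570.0 × 1350/1324 = 1600.8 V.
I_load = 1600.8/1730 = 0.92534 A, so P_out = 1600.8 × 0.92534 = 1481.3 W.
All ideal ⇒ P_in = P_out, so I_supply = 1481.3/480 = 3.09 A.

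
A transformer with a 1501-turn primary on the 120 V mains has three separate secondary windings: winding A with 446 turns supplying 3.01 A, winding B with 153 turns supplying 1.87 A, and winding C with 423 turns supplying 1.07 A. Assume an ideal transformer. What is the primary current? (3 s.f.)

I_p ≈ 1.39 A

V_A = 120 × 446/1501 = 35.656 V; V_B = 120 × 153/1501 = 12.232 V; V_C = 120 × 423/1501 = 33.817 V.
P_out = V_A I_A + V_B I_B + V_C I_C = 35.656×3.01 + 12.232×1.87 + 33.817×1.07 = 107.33 + 22.874 + 36.185 = 166.38 W.
Ideal ⇒ P_in = P_out, so I_p = P_out/V_p = 166.38/120 = 1.39 A.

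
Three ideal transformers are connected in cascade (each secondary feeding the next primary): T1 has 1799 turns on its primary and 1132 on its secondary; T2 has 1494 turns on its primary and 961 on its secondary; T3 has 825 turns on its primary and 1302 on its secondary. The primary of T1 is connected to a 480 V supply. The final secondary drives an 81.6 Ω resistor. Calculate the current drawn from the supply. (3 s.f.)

I_supply ≈ 2.40 A

Secondary of T1: V = 480.00 × 1132/1799 = 302.03 V.
Secondary of T2: V = 302.03 × 961/1494 = 194.28 V.
Secondary of T3: V = 194.28 × 1302/825 = 306.61 V.
I_load = 306.61/81.6 = 3.7575 A, so P_out = 306.61 × 3.7575 = 1152.1 W.
All ideal ⇒ P_in = P_out, so I_supply = 1152.1/480 = 2.40 A.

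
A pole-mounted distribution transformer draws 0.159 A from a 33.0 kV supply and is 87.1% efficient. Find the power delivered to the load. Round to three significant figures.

P_in = V_in I_in = 33000 × 0.159 = 5247.0 W.
P_out = η P_in = 0.871 × 5247.0 = 4570 W.

P_out ≈ 4570 W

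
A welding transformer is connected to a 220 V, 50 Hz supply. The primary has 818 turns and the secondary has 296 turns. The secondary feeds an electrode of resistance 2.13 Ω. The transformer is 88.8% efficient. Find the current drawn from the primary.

V_s = 220 × 296/818 = 79.609 V.
I_s = V_s/R = 79.609/2.13 = 37.375 A.
P_out = V_s I_s = 79.609 × 37.375 = 2975.4 W.
P_in = P_out/η = 2975.4/0.888 = 3350.7 W.
I_p = P_in/V_p = 3350.7/220 = 15.2 A.

I_p ≈ 15.2 A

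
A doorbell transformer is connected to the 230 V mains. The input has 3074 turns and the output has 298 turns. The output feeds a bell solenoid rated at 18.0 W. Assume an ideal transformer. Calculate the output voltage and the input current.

V_out = V_in × N_out/N_in = 230 × 298/3074 = 22.297 V.
I_out = P/V_out = 18.0/22.297 = 0.80730 A.
I_in = I_out × N_out/N_in = 0.80730 × 298/3074 = 0.0783 A.

V_out ≈ 22.3 V, I_in ≈ 0.0783 A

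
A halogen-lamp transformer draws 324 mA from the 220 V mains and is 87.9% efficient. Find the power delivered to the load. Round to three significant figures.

P_out ≈ 62.7 W

P_in = V_p I_p = 220 × 0.324 = 71.280 W.
P_out = η P_in = 0.879 × 71.280 = 62.7 W.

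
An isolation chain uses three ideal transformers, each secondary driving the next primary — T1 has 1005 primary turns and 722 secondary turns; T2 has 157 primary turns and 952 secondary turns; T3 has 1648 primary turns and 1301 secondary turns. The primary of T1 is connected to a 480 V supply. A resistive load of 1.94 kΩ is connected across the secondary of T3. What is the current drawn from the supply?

I_supply ≈ 2.93 A

After T1: V = 480.00 × 722/1005 = 344.84 V.
After T2: V = 344.84 × 952/157 = 2091.0 V.
After T3: V = 2091.0 × 1301/1648 = 1650.7 V.
I_load = 1650.7/1940 = 0.85088 A, so P_out = 1650.7 × 0.85088 = 1404.6 W.
All ideal ⇒ P_in = P_out, so I_supply = 1404.6/480 = 2.93 A.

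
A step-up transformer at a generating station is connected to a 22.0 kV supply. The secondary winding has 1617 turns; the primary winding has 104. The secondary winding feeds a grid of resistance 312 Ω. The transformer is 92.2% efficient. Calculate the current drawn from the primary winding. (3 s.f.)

I_p ≈ 18500 A

V_s = 22000 × 1617/104 = 342060 V.
I_s = V_s/R = 342060/312 = 1096.3 A.
P_out = V_s I_s = 342060 × 1096.3 = 3.7501×10^8 W.
P_in = P_out/η = 3.7501×10^8/0.922 = 4.0674×10^8 W.
I_p = P_in/V_p = 4.0674×10^8/22000 = 18500 A.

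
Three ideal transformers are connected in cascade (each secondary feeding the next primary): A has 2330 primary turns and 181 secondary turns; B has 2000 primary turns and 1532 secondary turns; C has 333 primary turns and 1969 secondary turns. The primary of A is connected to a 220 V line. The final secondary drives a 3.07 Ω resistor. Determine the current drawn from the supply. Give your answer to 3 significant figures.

Secondary of A: V = 220.00 × 181/2330 = 17.090 V.
Secondary of B: V = 17.090 × 1532/2000 = 13.091 V.
Secondary of C: V = 13.091 × 1969/333 = 77.406 V.
I_load = 77.406/3.07 = 25.214 A, so P_out = 77.406 × 25.214 = 1951.7 W.
All ideal ⇒ P_in = P_out, so I_supply = 1951.7/220 = 8.87 A.

I_supply ≈ 8.87 A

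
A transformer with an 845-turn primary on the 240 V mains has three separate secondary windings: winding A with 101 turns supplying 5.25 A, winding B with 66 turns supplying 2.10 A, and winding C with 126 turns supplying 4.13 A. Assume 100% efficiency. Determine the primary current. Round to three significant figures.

I_p ≈ 1.41 A

V_A = 240 × 101/845 = 28.686 V; V_B = 240 × 66/845 = 18.746 V; V_C = 240 × 126/845 = 35.787 V.
P_out = V_A I_A + V_B I_B + V_C I_C = 28.686×5.25 + 18.746×2.10 + 35.787×4.13 = 150.60 + 39.366 + 147.80 = 337.77 W.
Ideal ⇒ P_in = P_out, so I_p = P_out/V_p = 337.77/240 = 1.41 A.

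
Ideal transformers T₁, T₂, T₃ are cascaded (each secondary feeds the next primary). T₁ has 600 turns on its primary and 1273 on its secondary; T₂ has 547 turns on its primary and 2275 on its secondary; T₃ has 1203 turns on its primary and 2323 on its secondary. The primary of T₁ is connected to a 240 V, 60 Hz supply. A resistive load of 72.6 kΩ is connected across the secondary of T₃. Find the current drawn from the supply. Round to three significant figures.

After T₁: V = 240.00 × 1273/600 = 509.20 V.
After T₂: V = 509.20 × 2275/547 = 2117.8 V.
After T₃: V = 2117.8 × 2323/1203 = 4089.5 V.
I_load = 4089.5/72600 = 0.056329 A, so P_out = 4089.5 × 0.056329 = 230.35 W.
All ideal ⇒ P_in = P_out, so I_supply = 230.35/240 = 0.960 A.

I_supply ≈ 0.960 A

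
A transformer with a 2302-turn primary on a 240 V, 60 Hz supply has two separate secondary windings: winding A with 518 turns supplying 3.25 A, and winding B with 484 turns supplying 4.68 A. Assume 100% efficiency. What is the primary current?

V_A = 240 × 518/2302 = 54.005 V; V_B = 240 × 484/2302 = 50.460 V.
P_out = V_A I_A + V_B I_B = 54.005×3.25 + 50.460×4.68 = 175.52 + 236.15 = 411.67 W.
Ideal ⇒ P_in = P_out, so I_p = P_out/V_p = 411.67/240 = 1.72 A.

I_p ≈ 1.72 A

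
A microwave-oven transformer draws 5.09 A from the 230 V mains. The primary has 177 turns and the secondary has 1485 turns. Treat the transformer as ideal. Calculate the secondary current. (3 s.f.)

I_s/I_p = N_p/N_s, so I_s = 5.09 × 177/1485 = 0.607 A.

I_s ≈ 0.607 A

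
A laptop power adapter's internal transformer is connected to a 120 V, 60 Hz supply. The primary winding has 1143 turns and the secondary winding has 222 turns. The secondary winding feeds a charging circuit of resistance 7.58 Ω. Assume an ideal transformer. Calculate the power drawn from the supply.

V_s = V_p × N_s/N_p = 120 × 222/1143 = 23.307 V.
I_s = V_s/R = 23.307/7.58 = 3.0748 A.
I_p = I_s × N_s/N_p = 3.0748 × 222/1143 = 0.59721 A.
P = V_p I_p = 120 × 0.59721 = 71.7 W.

P ≈ 71.7 W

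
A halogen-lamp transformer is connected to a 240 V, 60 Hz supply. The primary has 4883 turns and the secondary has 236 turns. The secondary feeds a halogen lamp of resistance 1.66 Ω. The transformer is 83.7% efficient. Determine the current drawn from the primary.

V_s = 240 × 236/4883 = 11.599 V.
I_s = V_s/R = 11.599/1.66 = 6.9876 A.
P_out = V_s I_s = 11.599 × 6.9876 = 81.052 W.
P_in = P_out/η = 81.052/0.837 = 96.837 W.
I_p = P_in/V_p = 96.837/240 = 0.403 A.

I_p ≈ 0.403 A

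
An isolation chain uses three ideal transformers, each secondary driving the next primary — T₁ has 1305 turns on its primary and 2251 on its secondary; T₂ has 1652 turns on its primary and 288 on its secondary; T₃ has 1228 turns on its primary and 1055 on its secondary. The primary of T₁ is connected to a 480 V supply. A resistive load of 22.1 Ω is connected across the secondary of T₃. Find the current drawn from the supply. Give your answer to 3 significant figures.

I_supply ≈ 1.45 A

After T₁: V = 480.00 × 2251/1305 = 827.95 V.
After T₂: V = 827.95 × 288/1652 = 144.34 V.
After T₃: V = 144.34 × 1055/1228 = 124.01 V.
I_load = 124.01/22.1 = 5.6111 A, so P_out = 124.01 × 5.6111 = 695.81 W.
All ideal ⇒ P_in = P_out, so I_supply = 695.81/480 = 1.45 A.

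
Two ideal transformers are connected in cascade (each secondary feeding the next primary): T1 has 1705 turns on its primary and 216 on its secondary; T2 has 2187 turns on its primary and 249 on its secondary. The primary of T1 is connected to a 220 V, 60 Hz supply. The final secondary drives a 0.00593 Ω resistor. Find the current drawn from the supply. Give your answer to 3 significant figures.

I_supply ≈ 7.72 A

After T1: V = 220.00 × 216/1705 = 27.871 V.
After T2: V = 27.871 × 249/2187 = 3.1732 V.
I_load = 3.1732/0.00593 = 535.12 A, so P_out = 3.1732 × 535.12 = 1698.1 W.
All ideal ⇒ P_in = P_out, so I_supply = 1698.1/220 = 7.72 A.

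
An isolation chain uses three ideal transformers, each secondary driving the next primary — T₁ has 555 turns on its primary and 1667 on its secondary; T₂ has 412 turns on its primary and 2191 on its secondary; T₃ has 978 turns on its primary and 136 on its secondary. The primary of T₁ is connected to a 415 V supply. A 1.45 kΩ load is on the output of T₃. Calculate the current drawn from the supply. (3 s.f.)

After T₁: V = 415.00 × 1667/555 = 1246.5 V.
After T₂: V = 1246.5 × 2191/412 = 6628.8 V.
After T₃: V = 6628.8 × 136/978 = 921.80 V.
I_load = 921.80/1450 = 0.63572 A, so P_out = 921.80 × 0.63572 = 586.01 W.
All ideal ⇒ P_in = P_out, so I_supply = 586.01/415 = 1.41 A.

I_supply ≈ 1.41 A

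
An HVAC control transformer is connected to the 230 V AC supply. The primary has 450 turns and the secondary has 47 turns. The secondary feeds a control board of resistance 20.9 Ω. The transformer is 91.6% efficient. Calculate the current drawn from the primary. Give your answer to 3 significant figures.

I_p ≈ 0.131 A

V_s = 230 × 47/450 = 24.022 V.
I_s = V_s/R = 24.022/20.9 = 1.1494 A.
P_out = V_s I_s = 24.022 × 1.1494 = 27.611 W.
P_in = P_out/η = 27.611/0.916 = 30.143 W.
I_p = P_in/V_p = 30.143/230 = 0.131 A.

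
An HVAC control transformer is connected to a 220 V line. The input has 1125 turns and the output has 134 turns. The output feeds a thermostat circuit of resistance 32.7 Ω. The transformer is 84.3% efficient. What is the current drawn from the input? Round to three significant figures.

V_out = 220 × 134/1125 = 26.204 V.
I_out = V_out/R = 26.204/32.7 = 0.80136 A.
P_out = V_out I_out = 26.204 × 0.80136 = 20.999 W.
P_in = P_out/η = 20.999/0.843 = 24.910 W.
I_in = P_in/V_in = 24.910/220 = 0.113 A.

I_in ≈ 0.113 A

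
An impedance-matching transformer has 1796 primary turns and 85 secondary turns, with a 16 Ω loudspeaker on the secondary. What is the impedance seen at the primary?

Z_p ≈ 7140 Ω

Z_p = (N_p/N_s)² × Z_s = (1796/85)² × 16 = 7140 Ω.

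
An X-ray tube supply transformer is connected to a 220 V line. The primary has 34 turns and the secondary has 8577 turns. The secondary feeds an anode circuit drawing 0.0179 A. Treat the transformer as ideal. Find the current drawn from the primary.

For an ideal transformer I_p N_p = I_s N_s, so I_p = 0.0179 × 8577/34 = 4.52 A.

I_p ≈ 4.52 A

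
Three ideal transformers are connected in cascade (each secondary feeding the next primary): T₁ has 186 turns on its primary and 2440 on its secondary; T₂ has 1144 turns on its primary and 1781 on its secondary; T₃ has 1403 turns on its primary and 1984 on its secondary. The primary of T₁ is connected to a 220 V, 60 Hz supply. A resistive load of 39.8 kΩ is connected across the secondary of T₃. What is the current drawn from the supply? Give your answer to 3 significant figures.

Secondary of T₁: V = 220.00 × 2440/186 = 2886.0 V.
Secondary of T₂: V = 2886.0 × 1781/1144 = 4493.0 V.
Secondary of T₃: V = 4493.0 × 1984/1403 = 6353.6 V.
I_load = 6353.6/39800 = 0.15964 A, so P_out = 6353.6 × 0.15964 = 1014.3 W.
All ideal ⇒ P_in = P_out, so I_supply = 1014.3/220 = 4.61 A.

I_supply ≈ 4.61 A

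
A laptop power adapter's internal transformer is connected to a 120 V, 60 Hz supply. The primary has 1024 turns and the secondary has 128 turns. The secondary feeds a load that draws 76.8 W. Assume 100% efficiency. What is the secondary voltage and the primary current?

V_s ≈ 15.0 V, I_p ≈ 0.640 A

V_s = V_p × N_s/N_p = 120 × 128/1024 = 15.000 V.
I_s = P/V_s = 76.8/15.000 = 5.1200 A.
I_p = I_s × N_s/N_p = 5.1200 × 128/1024 = 0.640 A.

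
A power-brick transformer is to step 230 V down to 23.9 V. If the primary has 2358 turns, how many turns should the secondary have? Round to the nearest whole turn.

N_s = 245 turns

N_s/N_p = V_s/V_p, so N_s = 2358 × 23.9/230 = 245.0 ≈ 245 turns.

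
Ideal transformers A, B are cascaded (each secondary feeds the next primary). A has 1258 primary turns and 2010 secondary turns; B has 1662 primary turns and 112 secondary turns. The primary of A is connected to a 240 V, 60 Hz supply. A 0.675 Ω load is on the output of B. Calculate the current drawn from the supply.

I_supply ≈ 4.12 A

After A: V = 240.00 × 2010/1258 = 383.47 V.
After B: V = 383.47 × 112/1662 = 25.841 V.
I_load = 25.841/0.675 = 38.283 A, so P_out = 25.841 × 38.283 = 989.29 W.
All ideal ⇒ P_in = P_out, so I_supply = 989.29/240 = 4.12 A.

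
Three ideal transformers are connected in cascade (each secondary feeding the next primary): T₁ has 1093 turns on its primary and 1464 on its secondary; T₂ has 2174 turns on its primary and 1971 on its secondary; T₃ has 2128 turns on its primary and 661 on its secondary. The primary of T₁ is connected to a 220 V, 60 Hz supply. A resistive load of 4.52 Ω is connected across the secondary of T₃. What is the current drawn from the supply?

Secondary of T₁: V = 220.00 × 1464/1093 = 294.68 V.
Secondary of T₂: V = 294.68 × 1971/2174 = 267.16 V.
Secondary of T₃: V = 267.16 × 661/2128 = 82.985 V.
I_load = 82.985/4.52 = 18.360 A, so P_out = 82.985 × 18.360 = 1523.6 W.
All ideal ⇒ P_in = P_out, so I_supply = 1523.6/220 = 6.93 A.

I_supply ≈ 6.93 A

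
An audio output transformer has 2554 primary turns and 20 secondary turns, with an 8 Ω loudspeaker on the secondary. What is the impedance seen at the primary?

Z_p ≈ 130000 Ω

Z_p = (N_p/N_s)² × Z_s = (2554/20)² × 8 = 130000 Ω.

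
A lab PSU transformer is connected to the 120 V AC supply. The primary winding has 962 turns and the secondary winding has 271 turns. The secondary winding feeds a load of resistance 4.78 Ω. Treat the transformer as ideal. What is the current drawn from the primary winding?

I_p ≈ 1.99 A

V_s = V_p × N_s/N_p = 120 × 271/962 = 33.805 V.
I_s = V_s/R = 33.805/4.78 = 7.0721 A.
For an ideal transformer I_p N_p = I_s N_s, so I_p = 7.0721 × 271/962 = 1.99 A.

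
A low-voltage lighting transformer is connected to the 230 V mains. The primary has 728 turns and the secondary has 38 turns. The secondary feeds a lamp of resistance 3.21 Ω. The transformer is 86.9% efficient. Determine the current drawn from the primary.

V_s = 230 × 38/728 = 12.005 V.
I_s = V_s/R = 12.005/3.21 = 3.7400 A.
P_out = V_s I_s = 12.005 × 3.7400 = 44.901 W.
P_in = P_out/η = 44.901/0.869 = 51.670 W.
I_p = P_in/V_p = 51.670/230 = 0.225 A.

I_p ≈ 0.225 A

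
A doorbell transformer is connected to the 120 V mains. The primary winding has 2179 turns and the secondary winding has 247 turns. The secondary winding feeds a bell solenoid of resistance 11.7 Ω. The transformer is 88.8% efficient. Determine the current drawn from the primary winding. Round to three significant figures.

I_p ≈ 0.148 A

V_s = 120 × 247/2179 = 13.603 V.
I_s = V_s/R = 13.603/11.7 = 1.1626 A.
P_out = V_s I_s = 13.603 × 1.1626 = 15.815 W.
P_in = P_out/η = 15.815/0.888 = 17.809 W.
I_p = P_in/V_p = 17.809/120 = 0.148 A.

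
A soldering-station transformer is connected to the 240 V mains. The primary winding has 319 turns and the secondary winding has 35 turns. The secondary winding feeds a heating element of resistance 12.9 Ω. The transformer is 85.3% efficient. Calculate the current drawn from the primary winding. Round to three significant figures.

V_s = 240 × 35/319 = 26.332 V.
I_s = V_s/R = 26.332/12.9 = 2.0413 A.
P_out = V_s I_s = 26.332 × 2.0413 = 53.751 W.
P_in = P_out/η = 53.751/0.853 = 63.014 W.
I_p = P_in/V_p = 63.014/240 = 0.263 A.

I_p ≈ 0.263 A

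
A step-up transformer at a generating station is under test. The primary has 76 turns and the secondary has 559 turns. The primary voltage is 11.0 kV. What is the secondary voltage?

V_s ≈ 80900 V

V_s/V_p = N_s/N_p, so V_s = 11000 × 559/76 = 80900 V.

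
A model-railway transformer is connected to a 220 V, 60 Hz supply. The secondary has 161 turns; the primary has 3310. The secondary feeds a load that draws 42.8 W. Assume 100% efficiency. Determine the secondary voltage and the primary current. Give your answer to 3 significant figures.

V_s = V_p × N_s/N_p = 220 × 161/3310 = 10.701 V.
I_s = P/V_s = 42.8/10.701 = 3.9997 A.
I_p = I_s × N_s/N_p = 3.9997 × 161/3310 = 0.195 A.

V_s ≈ 10.7 V, I_p ≈ 0.195 A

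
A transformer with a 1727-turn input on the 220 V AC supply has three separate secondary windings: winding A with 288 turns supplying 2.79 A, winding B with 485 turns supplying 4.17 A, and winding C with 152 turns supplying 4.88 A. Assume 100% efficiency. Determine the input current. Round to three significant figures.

I_in ≈ 2.07 A

V_A = 220 × 288/1727 = 36.688 V; V_B = 220 × 485/1727 = 61.783 V; V_C = 220 × 152/1727 = 19.363 V.
P_out = V_A I_A + V_B I_B + V_C I_C = 36.688×2.79 + 61.783×4.17 + 19.363×4.88 = 102.36 + 257.64 + 94.492 = 454.49 W.
Ideal ⇒ P_in = P_out, so I_in = P_out/V_in = 454.49/220 = 2.07 A.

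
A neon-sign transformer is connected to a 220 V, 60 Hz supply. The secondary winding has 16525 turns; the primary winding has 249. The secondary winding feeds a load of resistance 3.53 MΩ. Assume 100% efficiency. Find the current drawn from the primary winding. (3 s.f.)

V_s = V_p × N_s/N_p = 220 × 16525/249 = 14600 V.
I_s = V_s/R = 14600/(3.53×10^6) = 0.0041361 A.
For an ideal transformer I_p N_p = I_s N_s, so I_p = 0.0041361 × 16525/249 = 0.274 A.

I_p ≈ 0.274 A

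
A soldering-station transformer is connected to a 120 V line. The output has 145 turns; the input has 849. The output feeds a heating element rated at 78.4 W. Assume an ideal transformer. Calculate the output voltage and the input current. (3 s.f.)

V_out = V_in × N_out/N_in = 120 × 145/849 = 20.495 V.
I_out = P/V_out = 78.4/20.495 = 3.8254 A.
I_in = I_out × N_out/N_in = 3.8254 × 145/849 = 0.653 A.

V_out ≈ 20.5 V, I_in ≈ 0.653 A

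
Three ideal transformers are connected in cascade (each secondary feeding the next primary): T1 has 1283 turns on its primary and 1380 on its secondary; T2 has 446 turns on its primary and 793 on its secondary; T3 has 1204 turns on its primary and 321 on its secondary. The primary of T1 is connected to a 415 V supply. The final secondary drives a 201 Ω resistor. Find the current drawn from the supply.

I_supply ≈ 0.537 A

After T1: V = 415.00 × 1380/1283 = 446.38 V.
After T2: V = 446.38 × 793/446 = 793.67 V.
After T3: V = 793.67 × 321/1204 = 211.60 V.
I_load = 211.60/201 = 1.0527 A, so P_out = 211.60 × 1.0527 = 222.76 W.
All ideal ⇒ P_in = P_out, so I_supply = 222.76/415 = 0.537 A.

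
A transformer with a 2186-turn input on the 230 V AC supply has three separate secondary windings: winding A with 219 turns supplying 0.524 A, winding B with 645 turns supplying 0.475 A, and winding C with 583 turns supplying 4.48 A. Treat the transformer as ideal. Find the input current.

I_in ≈ 1.39 A

V_A = 230 × 219/2186 = 23.042 V; V_B = 230 × 645/2186 = 67.864 V; V_C = 230 × 583/2186 = 61.340 V.
P_out = V_A I_A + V_B I_B + V_C I_C = 23.042×0.524 + 67.864×0.475 + 61.340×4.48 = 12.074 + 32.235 + 274.80 = 319.11 W.
Ideal ⇒ P_in = P_out, so I_in = P_out/V_in = 319.11/230 = 1.39 A.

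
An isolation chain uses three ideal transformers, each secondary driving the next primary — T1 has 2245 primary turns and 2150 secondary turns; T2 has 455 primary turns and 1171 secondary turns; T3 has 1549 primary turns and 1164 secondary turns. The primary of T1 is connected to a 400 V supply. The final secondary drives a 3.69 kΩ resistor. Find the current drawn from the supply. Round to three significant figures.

I_supply ≈ 0.372 A

After T1: V = 400.00 × 2150/2245 = 383.07 V.
After T2: V = 383.07 × 1171/455 = 985.89 V.
After T3: V = 985.89 × 1164/1549 = 740.85 V.
I_load = 740.85/3690 = 0.20077 A, so P_out = 740.85 × 0.20077 = 148.74 W.
All ideal ⇒ P_in = P_out, so I_supply = 148.74/400 = 0.372 A.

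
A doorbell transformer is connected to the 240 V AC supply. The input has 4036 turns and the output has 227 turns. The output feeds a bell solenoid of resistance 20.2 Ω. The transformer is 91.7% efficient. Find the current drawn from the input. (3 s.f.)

I_in ≈ 0.0410 A

V_out = 240 × 227/4036 = 13.499 V.
I_out = V_out/R = 13.499/20.2 = 0.66824 A.
P_out = V_out I_out = 13.499 × 0.66824 = 9.0203 W.
P_in = P_out/η = 9.0203/0.917 = 9.8367 W.
I_in = P_in/V_in = 9.8367/240 = 0.0410 A.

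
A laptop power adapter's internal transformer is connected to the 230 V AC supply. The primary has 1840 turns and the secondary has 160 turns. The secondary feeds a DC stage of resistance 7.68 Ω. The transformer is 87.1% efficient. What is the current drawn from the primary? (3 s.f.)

I_p ≈ 0.260 A

V_s = 230 × 160/1840 = 20.000 V.
I_s = V_s/R = 20.000/7.68 = 2.6042 A.
P_out = V_s I_s = 20.000 × 2.6042 = 52.083 W.
P_in = P_out/η = 52.083/0.871 = 59.797 W.
I_p = P_in/V_p = 59.797/230 = 0.260 A.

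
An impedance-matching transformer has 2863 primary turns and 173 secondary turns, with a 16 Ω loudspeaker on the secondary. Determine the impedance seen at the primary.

Z_p ≈ 4380 Ω

Z_p = (N_p/N_s)² × Z_s = (2863/173)² × 16 = 4380 Ω.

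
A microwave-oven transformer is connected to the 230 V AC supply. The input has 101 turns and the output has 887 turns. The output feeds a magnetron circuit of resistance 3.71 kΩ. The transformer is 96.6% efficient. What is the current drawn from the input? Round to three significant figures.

I_in ≈ 4.95 A

V_out = 230 × 887/101 = 2019.9 V.
I_out = V_out/R = 2019.9/3710 = 0.54445 A.
P_out = V_out I_out = 2019.9 × 0.54445 = 1099.7 W.
P_in = P_out/η = 1099.7/0.966 = 1138.4 W.
I_in = P_in/V_in = 1138.4/230 = 4.95 A.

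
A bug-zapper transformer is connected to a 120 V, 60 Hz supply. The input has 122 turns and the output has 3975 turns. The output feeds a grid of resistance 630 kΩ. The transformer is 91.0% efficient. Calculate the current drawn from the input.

I_in ≈ 0.222 A

V_out = 120 × 3975/122 = 3909.8 V.
I_out = V_out/R = 3909.8/630000 = 0.0062061 A.
P_out = V_out I_out = 3909.8 × 0.0062061 = 24.265 W.
P_in = P_out/η = 24.265/0.910 = 26.665 W.
I_in = P_in/V_in = 26.665/120 = 0.222 A.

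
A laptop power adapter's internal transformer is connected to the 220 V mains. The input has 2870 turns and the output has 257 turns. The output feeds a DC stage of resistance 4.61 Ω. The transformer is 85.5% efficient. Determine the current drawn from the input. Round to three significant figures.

V_out = 220 × 257/2870 = 19.700 V.
I_out = V_out/R = 19.700/4.61 = 4.2734 A.
P_out = V_out I_out = 19.700 × 4.2734 = 84.187 W.
P_in = P_out/η = 84.187/0.855 = 98.465 W.
I_in = P_in/V_in = 98.465/220 = 0.448 A.

I_in ≈ 0.448 A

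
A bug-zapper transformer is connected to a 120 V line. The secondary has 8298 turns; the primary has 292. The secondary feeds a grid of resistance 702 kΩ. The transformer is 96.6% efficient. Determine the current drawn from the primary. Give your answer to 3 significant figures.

V_s = 120 × 8298/292 = 3410.1 V.
I_s = V_s/R = 3410.1/702000 = 0.0048577 A.
P_out = V_s I_s = 3410.1 × 0.0048577 = 16.566 W.
P_in = P_out/η = 16.566/0.966 = 17.149 W.
I_p = P_in/V_p = 17.149/120 = 0.143 A.

I_p ≈ 0.143 A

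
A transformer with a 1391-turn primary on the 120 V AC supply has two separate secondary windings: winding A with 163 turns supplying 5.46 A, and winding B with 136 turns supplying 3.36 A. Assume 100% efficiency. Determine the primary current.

V_A = 120 × 163/1391 = 14.062 V; V_B = 120 × 136/1391 = 11.733 V.
P_out = V_A I_A + V_B I_B = 14.062×5.46 + 11.733×3.36 = 76.778 + 39.421 = 116.20 W.
Ideal ⇒ P_in = P_out, so I_p = P_out/V_p = 116.20/120 = 0.968 A.

I_p ≈ 0.968 A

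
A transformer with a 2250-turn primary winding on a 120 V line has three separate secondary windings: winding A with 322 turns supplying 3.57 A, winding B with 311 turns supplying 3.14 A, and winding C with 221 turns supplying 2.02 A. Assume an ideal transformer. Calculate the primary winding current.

I_p ≈ 1.14 A

V_A = 120 × 322/2250 = 17.173 V; V_B = 120 × 311/2250 = 16.587 V; V_C = 120 × 221/2250 = 11.787 V.
P_out = V_A I_A + V_B I_B + V_C I_C = 17.173×3.57 + 16.587×3.14 + 11.787×2.02 = 61.309 + 52.082 + 23.809 = 137.20 W.
Ideal ⇒ P_in = P_out, so I_p = P_out/V_p = 137.20/120 = 1.14 A.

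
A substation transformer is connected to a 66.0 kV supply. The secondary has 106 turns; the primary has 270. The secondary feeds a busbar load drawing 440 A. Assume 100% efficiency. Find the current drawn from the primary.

For an ideal transformer I_p N_p = I_s N_s, so I_p = 440 × 106/270 = 173 A.

I_p ≈ 173 A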